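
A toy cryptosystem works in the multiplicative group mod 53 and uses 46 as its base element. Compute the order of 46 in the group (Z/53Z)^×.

By Lagrange's theorem, ord_53(46) divides φ(53) = 53 − 1 = 52 = 2^2 · 13.
Divisors of 52: 1, 2, 4, 13, 26, 52.
Evaluate successive powers at the divisors of 52:
46^1 ≡ 46
46^2 ≡ 49
46^4 ≡ 16
46^13 ≡ 1
The smallest such exponent is 13, so the order of 46 is 13.

13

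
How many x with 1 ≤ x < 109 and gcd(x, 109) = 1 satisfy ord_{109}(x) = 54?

18

φ(109) = 109 − 1 = 108 = 2^2 · 3^3.
(Z/109Z)^× is cyclic (|G| = 108); a cyclic group of order m has exactly φ(d) elements of each order d | m, and none otherwise.
54 = 2 · 3^3 divides 108, and φ(54) = 18.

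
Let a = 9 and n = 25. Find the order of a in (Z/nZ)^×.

The order of 9 must divide φ(25) = φ(5^2) = 5·(5−1) = 20 = 2^2 · 5.
Divisors of 20: 1, 2, 4, 5, 10, 20.
Check 9^d mod 25 for each divisor in increasing order:
9^1 ≡ 9
9^2 ≡ 6
9^4 ≡ 11
9^5 ≡ 24
9^10 ≡ 1
The smallest such exponent is 10, so the order of 9 is 10.

10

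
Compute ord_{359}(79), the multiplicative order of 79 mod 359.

179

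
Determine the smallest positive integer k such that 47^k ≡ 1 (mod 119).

Since 47 ∈ (Z/119Z)^×, its order divides φ(119) = φ(7·17) = (7−1)·(17−1) = 6·16 = 96 = 2^5 · 3.
Divisors of 96: 1, 2, 3, 4, 6, 8, 12, 16, 24, 32, 48, 96.
Compute 47^d (mod 119) for the divisors d until we hit 1:
47^1 ≡ 47 (mod 119)
47^2 ≡ 67 (mod 119)
47^3 ≡ 55 (mod 119)
47^4 ≡ 86 (mod 119)
47^6 ≡ 50 (mod 119)
47^8 ≡ 18 (mod 119)
47^12 ≡ 1 (mod 119) ✓
Hence ord(47) = 12.

12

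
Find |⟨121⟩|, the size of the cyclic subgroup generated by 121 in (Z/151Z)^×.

75

Since 121 ∈ (Z/151Z)^×, its order divides φ(151) = 151 − 1 = 150 = 2 · 3 · 5^2.
Divisors of 150: 1, 2, 3, 5, 6, 10, 15, 25, 30, 50, 75, 150.
Check 121^d mod 151 for each divisor in increasing order:
121^1 ≡ 121 (mod 151)
121^2 ≡ 145 (mod 151)
121^3 ≡ 29 (mod 151)
121^5 ≡ 128 (mod 151)
121^6 ≡ 86 (mod 151)
121^10 ≡ 76 (mod 151)
121^15 ≡ 64 (mod 151)
121^25 ≡ 32 (mod 151)
121^30 ≡ 19 (mod 151)
121^50 ≡ 118 (mod 151)
121^75 ≡ 1 (mod 151) ✓
So ord_151(121) = 75.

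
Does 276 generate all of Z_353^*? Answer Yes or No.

φ(353) = 353 − 1 = 352 = 2^5 · 11.
It suffices to check that the order of 276 is not a proper divisor of 352: compute 276^(352/q) for q ∈ {2, 11}.
276^176 ≡ 352 (mod 353)  [q = 2: ≢ 1 ✓]
276^32 ≡ 231 (mod 353)  [q = 11: ≢ 1 ✓]
Every test exponent gives a nontrivial residue, hence 276 generates the full group.

Yes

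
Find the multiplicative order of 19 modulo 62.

ord(19) | φ(62) = φ(2)·φ(31) = 1·30 = 30 = 2 · 3 · 5.
Divisors of 30: 1, 2, 3, 5, 6, 10, 15, 30.
Check 19^d mod 62 for each divisor in increasing order:
19^1 ≡ 19
19^2 ≡ 51
19^3 ≡ 39
19^5 ≡ 5
19^6 ≡ 33
19^10 ≡ 25
19^15 ≡ 1
The smallest such exponent is 15, so the order of 19 is 15.

15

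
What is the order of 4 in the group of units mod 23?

11

ord(4) | φ(23) = 23 − 1 = 22 = 2 · 11.
Divisors of 22: 1, 2, 11, 22.
Compute 4^d (mod 23) for the divisors d until we hit 1:
4^1 ≡ 4 (mod 23)
4^2 ≡ 16 (mod 23)
4^11 ≡ 1 (mod 23) ✓
Therefore the multiplicative order of 4 modulo 23 is 11.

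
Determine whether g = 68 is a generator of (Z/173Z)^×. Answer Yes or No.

Yes

φ(173) = 173 − 1 = 172 = 2^2 · 43.
It suffices to check that the order of 68 is not a proper divisor of 172: compute 68^(172/q) for q ∈ {2, 43}.
68^86 ≡ 172 (mod 173)  [q = 2: ≢ 1 ✓]
68^4 ≡ 133 (mod 173)  [q = 43: ≢ 1 ✓]
All checks pass, so 68 has order 172 and is a primitive root modulo 173.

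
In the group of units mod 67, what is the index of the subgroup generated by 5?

ord(5) | φ(67) = 67 − 1 = 66 = 2 · 3 · 11.
Divisors of 66: 1, 2, 3, 6, 11, 22, 33, 66.
Check 5^d mod 67 for each divisor in increasing order:
5^1 ≡ 5 (mod 67)
5^2 ≡ 25 (mod 67)
5^3 ≡ 58 (mod 67)
5^6 ≡ 14 (mod 67)
5^11 ≡ 66 (mod 67)
5^22 ≡ 1 (mod 67) ✓
So ord_67(5) = 22, hence |⟨5⟩| = 22.
The index is φ(67) / ord(5) = 66 / 22 = 3.

3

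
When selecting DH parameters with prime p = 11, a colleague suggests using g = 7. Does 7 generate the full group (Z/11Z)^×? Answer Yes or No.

Yes

φ(11) = 11 − 1 = 10 = 2 · 5.
It suffices to check that the order of 7 is not a proper divisor of 10: compute 7^(10/q) for q ∈ {2, 5}.
7^5 ≡ 10 (mod 11)  [q = 2: ≢ 1 ✓]
7^2 ≡ 5 (mod 11)  [q = 5: ≢ 1 ✓]
All checks pass, so 7 has order 10 and is a primitive root modulo 11.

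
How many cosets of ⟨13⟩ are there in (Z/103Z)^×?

ord(13) | φ(103) = 103 − 1 = 102 = 2 · 3 · 17.
Divisors of 102: 1, 2, 3, 6, 17, 34, 51, 102.
Test each divisor d:
13^1 ≡ 13 (mod 103)
13^2 ≡ 66 (mod 103)
13^3 ≡ 34 (mod 103)
13^6 ≡ 23 (mod 103)
13^17 ≡ 1 (mod 103) ✓
So ord_103(13) = 17, hence |⟨13⟩| = 17.
The index is φ(103) / ord(13) = 102 / 17 = 6.

6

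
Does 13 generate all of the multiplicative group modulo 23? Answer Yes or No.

No

φ(23) = 23 − 1 = 22 = 2 · 11.
An element g generates (Z/23Z)^× iff g^(22/q) ≢ 1 (mod 23) for each prime q ∈ {2, 11}.
13^11 ≡ 1 (mod 23)  [q = 2: ≡ 1 ✗]
13^2 ≡ 8 (mod 23)  [q = 11: ≢ 1 ✓]
Since 13^11 ≡ 1, the order of 13 divides 11 < 22, so 13 is not a primitive root.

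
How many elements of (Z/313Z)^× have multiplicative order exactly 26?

12

φ(313) = 313 − 1 = 312 = 2^3 · 3 · 13.
(Z/313Z)^× is cyclic (|G| = 312); a cyclic group of order m has exactly φ(d) elements of each order d | m, and none otherwise.
26 = 2 · 13 divides 312, and φ(26) = 12.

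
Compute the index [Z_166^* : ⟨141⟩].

1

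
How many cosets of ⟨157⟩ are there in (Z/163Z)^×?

3

Since 157 ∈ (Z/163Z)^×, its order divides φ(163) = 163 − 1 = 162 = 2 · 3^4.
Divisors of 162: 1, 2, 3, 6, 9, 18, 27, 54, 81, 162.
Test each divisor d:
157^1 ≡ 157 (mod 163)
157^2 ≡ 36 (mod 163)
157^3 ≡ 110 (mod 163)
157^6 ≡ 38 (mod 163)
157^9 ≡ 105 (mod 163)
157^18 ≡ 104 (mod 163)
157^27 ≡ 162 (mod 163)
157^54 ≡ 1 (mod 163) ✓
The order of 157 is 54, so the subgroup it generates has 54 elements.
Index = |(Z/163Z)^×| / |⟨157⟩| = 162 / 54 = 3.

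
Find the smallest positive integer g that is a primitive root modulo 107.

φ(107) = 107 − 1 = 106 = 2 · 53.
g is a primitive root iff g^(106/q) ≢ 1 (mod 107) for each prime q ∈ {2, 53}.
g = 2: 2^53 ≡ 106; 2^2 ≡ 4 — none is 1, so 2 is a primitive root.
Hence the least primitive root of 107 is 2.

2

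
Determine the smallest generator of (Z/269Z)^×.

φ(269) = 269 − 1 = 268 = 2^2 · 67.
Test candidates g = 2, 3, … against the prime factors q ∈ {2, 67} of φ(269): g is a generator iff g^(268/q) ≢ 1 for every such q.
g = 2: 2^134 ≡ 268; 2^4 ≡ 16 — none is 1, so 2 is a primitive root.
The smallest primitive root modulo 269 is 2.

2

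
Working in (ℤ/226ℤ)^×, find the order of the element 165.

56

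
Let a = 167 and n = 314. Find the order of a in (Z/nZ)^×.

Since 167 ∈ (Z/314Z)^×, its order divides φ(314) = φ(2)·φ(157) = 1·156 = 156 = 2^2 · 3 · 13.
Divisors of 156: 1, 2, 3, 4, 6, 12, 13, 26, 39, 52, 78, 156.
Test each divisor d:
167^1 ≡ 167
167^2 ≡ 257
167^3 ≡ 215
167^4 ≡ 109
167^6 ≡ 67
167^12 ≡ 93
167^13 ≡ 145
167^26 ≡ 301
167^39 ≡ 313
167^52 ≡ 169
167^78 ≡ 1
Therefore the multiplicative order of 167 modulo 314 is 78.

78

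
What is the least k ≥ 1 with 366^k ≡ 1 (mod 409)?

136

ord(366) | φ(409) = 409 − 1 = 408 = 2^3 · 3 · 17.
Divisors of 408: 1, 2, 3, 4, 6, 8, 12, 17, 24, 34, 51, 68, 102, 136, 204, 408.
Compute 366^d (mod 409) for the divisors d until we hit 1:
366^1 ≡ 366 (mod 409)
366^2 ≡ 213 (mod 409)
366^3 ≡ 248 (mod 409)
366^4 ≡ 379 (mod 409)
366^6 ≡ 154 (mod 409)
366^8 ≡ 82 (mod 409)
366^12 ≡ 403 (mod 409)
366^17 ≡ 31 (mod 409)
366^24 ≡ 36 (mod 409)
366^34 ≡ 143 (mod 409)
366^51 ≡ 343 (mod 409)
366^68 ≡ 408 (mod 409)
366^102 ≡ 266 (mod 409)
366^136 ≡ 1 (mod 409) ✓
The smallest such exponent is 136, so the order of 366 is 136.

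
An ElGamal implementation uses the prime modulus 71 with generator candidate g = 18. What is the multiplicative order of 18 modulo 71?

35

The order of 18 must divide φ(71) = 71 − 1 = 70 = 2 · 5 · 7.
Divisors of 70: 1, 2, 5, 7, 10, 14, 35, 70.
Compute 18^d (mod 71) for the divisors d until we hit 1:
18^1 ≡ 18 (mod 71)
18^2 ≡ 40 (mod 71)
18^5 ≡ 45 (mod 71)
18^7 ≡ 25 (mod 71)
18^10 ≡ 37 (mod 71)
18^14 ≡ 57 (mod 71)
18^35 ≡ 1 (mod 71) ✓
Hence ord(18) = 35.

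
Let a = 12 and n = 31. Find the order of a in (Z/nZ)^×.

30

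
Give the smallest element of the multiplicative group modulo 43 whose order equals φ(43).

3

φ(43) = 43 − 1 = 42 = 2 · 3 · 7.
Test candidates g = 2, 3, … against the prime factors q ∈ {2, 3, 7} of φ(43): g is a generator iff g^(42/q) ≢ 1 for every such q.
g = 2: 2^21 ≡ 42; 2^14 ≡ 1 — hits 1, so not a primitive root.
g = 3: 3^21 ≡ 42; 3^14 ≡ 36; 3^6 ≡ 41 — none is 1, so 3 is a primitive root.
The smallest primitive root modulo 43 is 3.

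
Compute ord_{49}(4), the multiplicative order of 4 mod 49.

21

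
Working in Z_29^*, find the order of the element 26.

28

ord(26) | φ(29) = 29 − 1 = 28 = 2^2 · 7.
Divisors of 28: 1, 2, 4, 7, 14, 28.
Compute 26^d (mod 29) for the divisors d until we hit 1:
26^1 ≡ 26
26^2 ≡ 9
26^4 ≡ 23
26^7 ≡ 17
26^14 ≡ 28
26^28 ≡ 1
So ord_29(26) = 28.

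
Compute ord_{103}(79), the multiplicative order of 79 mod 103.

Since 79 ∈ (Z/103Z)^×, its order divides φ(103) = 103 − 1 = 102 = 2 · 3 · 17.
Divisors of 102: 1, 2, 3, 6, 17, 34, 51, 102.
Check 79^d mod 103 for each divisor in increasing order:
79^1 ≡ 79 (mod 103)
79^2 ≡ 61 (mod 103)
79^3 ≡ 81 (mod 103)
79^6 ≡ 72 (mod 103)
79^17 ≡ 1 (mod 103) ✓
Hence ord(79) = 17.

17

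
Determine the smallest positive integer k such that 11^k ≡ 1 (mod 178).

ord(11) | φ(178) = φ(2)·φ(89) = 1·88 = 88 = 2^3 · 11.
Divisors of 88: 1, 2, 4, 8, 11, 22, 44, 88.
Evaluate successive powers at the divisors of 88:
11^1 ≡ 11
11^2 ≡ 121
11^4 ≡ 45
11^8 ≡ 67
11^11 ≡ 177
11^22 ≡ 1
Hence ord(11) = 22.

22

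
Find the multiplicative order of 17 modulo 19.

9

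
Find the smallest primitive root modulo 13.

2

φ(13) = 13 − 1 = 12 = 2^2 · 3.
Test candidates g = 2, 3, … against the prime factors q ∈ {2, 3} of φ(13): g is a generator iff g^(12/q) ≢ 1 for every such q.
g = 2: 2^6 ≡ 12; 2^4 ≡ 3 — none is 1, so 2 is a primitive root.
The smallest primitive root modulo 13 is 2.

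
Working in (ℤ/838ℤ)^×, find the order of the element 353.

418

By Lagrange's theorem, ord_838(353) divides φ(838) = φ(2)·φ(419) = 1·418 = 418 = 2 · 11 · 19.
Divisors of 418: 1, 2, 11, 19, 22, 38, 209, 418.
Check 353^d mod 838 for each divisor in increasing order:
353^1 ≡ 353 (mod 838)
353^2 ≡ 585 (mod 838)
353^11 ≡ 789 (mod 838)
353^19 ≡ 779 (mod 838)
353^22 ≡ 725 (mod 838)
353^38 ≡ 129 (mod 838)
353^209 ≡ 837 (mod 838)
353^418 ≡ 1 (mod 838) ✓
Hence ord(353) = 418.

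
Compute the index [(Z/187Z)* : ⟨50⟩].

16

The order of 50 must divide φ(187) = φ(11·17) = (11−1)·(17−1) = 10·16 = 160 = 2^5 · 5.
Divisors of 160: 1, 2, 4, 5, 8, 10, 16, 20, 32, 40, 80, 160.
Compute 50^d (mod 187) for the divisors d until we hit 1:
50^1 ≡ 50 (mod 187)
50^2 ≡ 69 (mod 187)
50^4 ≡ 86 (mod 187)
50^5 ≡ 186 (mod 187)
50^8 ≡ 103 (mod 187)
50^10 ≡ 1 (mod 187) ✓
So ord_187(50) = 10, hence |⟨50⟩| = 10.
Index = |(Z/187Z)^×| / |⟨50⟩| = 160 / 10 = 16.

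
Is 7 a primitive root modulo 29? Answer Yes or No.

No

φ(29) = 29 − 1 = 28 = 2^2 · 7.
7 is a primitive root mod 29 iff 7^(φ(29)/q) ≢ 1 for every prime q | φ(29), i.e. q ∈ {2, 7}.
7^14 ≡ 1 (mod 29)  [q = 2: ≡ 1 ✗]
7^4 ≡ 23 (mod 29)  [q = 7: ≢ 1 ✓]
The check at q = 2 fails, so 7 generates a proper subgroup.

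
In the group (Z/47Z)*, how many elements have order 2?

1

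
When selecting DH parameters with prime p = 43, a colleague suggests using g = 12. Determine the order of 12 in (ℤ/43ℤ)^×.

Since 12 ∈ (Z/43Z)^×, its order divides φ(43) = 43 − 1 = 42 = 2 · 3 · 7.
Divisors of 42: 1, 2, 3, 6, 7, 14, 21, 42.
Evaluate successive powers at the divisors of 42:
12^1 ≡ 12 (mod 43)
12^2 ≡ 15 (mod 43)
12^3 ≡ 8 (mod 43)
12^6 ≡ 21 (mod 43)
12^7 ≡ 37 (mod 43)
12^14 ≡ 36 (mod 43)
12^21 ≡ 42 (mod 43)
12^42 ≡ 1 (mod 43) ✓
Therefore the multiplicative order of 12 modulo 43 is 42.

42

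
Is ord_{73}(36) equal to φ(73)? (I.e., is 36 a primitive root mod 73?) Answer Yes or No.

φ(73) = 73 − 1 = 72 = 2^3 · 3^2.
Test 36^(72/q) mod 73 for each prime factor q of 72:
36^36 ≡ 1 (mod 73)  [q = 2: ≡ 1 ✗]
36^24 ≡ 8 (mod 73)  [q = 3: ≢ 1 ✓]
36^36 ≡ 1 shows ord(36) | 36, strictly less than φ(73); not a primitive root.

No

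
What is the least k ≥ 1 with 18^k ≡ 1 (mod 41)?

5

The order of 18 must divide φ(41) = 41 − 1 = 40 = 2^3 · 5.
Divisors of 40: 1, 2, 4, 5, 8, 10, 20, 40.
Compute 18^d (mod 41) for the divisors d until we hit 1:
18^1 ≡ 18 (mod 41)
18^2 ≡ 37 (mod 41)
18^4 ≡ 16 (mod 41)
18^5 ≡ 1 (mod 41) ✓
Hence ord(18) = 5.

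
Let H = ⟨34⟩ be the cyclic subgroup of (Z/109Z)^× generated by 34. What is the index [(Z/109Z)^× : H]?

6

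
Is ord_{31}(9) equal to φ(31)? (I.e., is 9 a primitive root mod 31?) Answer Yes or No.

φ(31) = 31 − 1 = 30 = 2 · 3 · 5.
Test 9^(30/q) mod 31 for each prime factor q of 30:
9^15 ≡ 1 (mod 31)  [q = 2: ≡ 1 ✗]
9^10 ≡ 5 (mod 31)  [q = 3: ≢ 1 ✓]
9^6 ≡ 8 (mod 31)  [q = 5: ≢ 1 ✓]
The check at q = 2 fails, so 9 generates a proper subgroup.

No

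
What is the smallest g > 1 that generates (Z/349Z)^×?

2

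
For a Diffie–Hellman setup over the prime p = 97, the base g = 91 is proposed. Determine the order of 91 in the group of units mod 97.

By Lagrange's theorem, ord_97(91) divides φ(97) = 97 − 1 = 96 = 2^5 · 3.
Divisors of 96: 1, 2, 3, 4, 6, 8, 12, 16, 24, 32, 48, 96.
Compute 91^d (mod 97) for the divisors d until we hit 1:
91^1 ≡ 91
91^2 ≡ 36
91^3 ≡ 75
91^4 ≡ 35
91^6 ≡ 96
91^8 ≡ 61
91^12 ≡ 1
Therefore the multiplicative order of 91 modulo 97 is 12.

12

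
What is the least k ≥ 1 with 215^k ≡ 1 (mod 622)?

The order of 215 must divide φ(622) = φ(2)·φ(311) = 1·310 = 310 = 2 · 5 · 31.
Divisors of 310: 1, 2, 5, 10, 31, 62, 155, 310.
Evaluate successive powers at the divisors of 310:
215^1 ≡ 215 (mod 622)
215^2 ≡ 197 (mod 622)
215^5 ≡ 427 (mod 622)
215^10 ≡ 83 (mod 622)
215^31 ≡ 259 (mod 622)
215^62 ≡ 527 (mod 622)
215^155 ≡ 621 (mod 622)
215^310 ≡ 1 (mod 622) ✓
Hence ord(215) = 310.

310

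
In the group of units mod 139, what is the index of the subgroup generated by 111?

The order of 111 must divide φ(139) = 139 − 1 = 138 = 2 · 3 · 23.
Divisors of 138: 1, 2, 3, 6, 23, 46, 69, 138.
Compute 111^d (mod 139) for the divisors d until we hit 1:
111^1 ≡ 111
111^2 ≡ 89
111^3 ≡ 10
111^6 ≡ 100
111^23 ≡ 97
111^46 ≡ 96
111^69 ≡ 138
111^138 ≡ 1
The order of 111 is 138, so the subgroup it generates has 138 elements.
The index is φ(139) / ord(111) = 138 / 138 = 1.

1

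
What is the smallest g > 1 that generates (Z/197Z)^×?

2

φ(197) = 197 − 1 = 196 = 2^2 · 7^2.
g is a primitive root iff g^(196/q) ≢ 1 (mod 197) for each prime q ∈ {2, 7}.
g = 2: 2^98 ≡ 196; 2^28 ≡ 104 — none is 1, so 2 is a primitive root.
Hence the least primitive root of 197 is 2.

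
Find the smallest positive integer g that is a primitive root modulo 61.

φ(61) = 61 − 1 = 60 = 2^2 · 3 · 5.
g is a primitive root iff g^(60/q) ≢ 1 (mod 61) for each prime q ∈ {2, 3, 5}.
g = 2: 2^30 ≡ 60; 2^20 ≡ 47; 2^12 ≡ 9 — none is 1, so 2 is a primitive root.
Hence the least primitive root of 61 is 2.

2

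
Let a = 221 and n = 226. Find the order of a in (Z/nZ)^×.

112

Since 221 ∈ (Z/226Z)^×, its order divides φ(226) = φ(2)·φ(113) = 1·112 = 112 = 2^4 · 7.
Divisors of 112: 1, 2, 4, 7, 8, 14, 16, 28, 56, 112.
Evaluate successive powers at the divisors of 112:
221^1 ≡ 221 (mod 226)
221^2 ≡ 25 (mod 226)
221^4 ≡ 173 (mod 226)
221^7 ≡ 71 (mod 226)
221^8 ≡ 97 (mod 226)
221^14 ≡ 69 (mod 226)
221^16 ≡ 143 (mod 226)
221^28 ≡ 15 (mod 226)
221^56 ≡ 225 (mod 226)
221^112 ≡ 1 (mod 226) ✓
Therefore the multiplicative order of 221 modulo 226 is 112.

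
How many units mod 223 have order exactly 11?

0

φ(223) = 223 − 1 = 222 = 2 · 3 · 37.
Since (Z/223Z)^× is cyclic of order 222, the number of elements of order d is φ(d) when d | 222 and 0 otherwise.
Here 222 is not a multiple of 11, so there are no elements of order 11.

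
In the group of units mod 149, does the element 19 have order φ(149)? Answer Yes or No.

No

φ(149) = 149 − 1 = 148 = 2^2 · 37.
It suffices to check that the order of 19 is not a proper divisor of 148: compute 19^(148/q) for q ∈ {2, 37}.
19^74 ≡ 1 (mod 149)  [q = 2: ≡ 1 ✗]
19^4 ≡ 95 (mod 149)  [q = 37: ≢ 1 ✓]
The check at q = 2 fails, so 19 generates a proper subgroup.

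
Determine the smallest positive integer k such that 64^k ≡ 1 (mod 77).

5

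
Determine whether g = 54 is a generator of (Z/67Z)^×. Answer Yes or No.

No

φ(67) = 67 − 1 = 66 = 2 · 3 · 11.
Test 54^(66/q) mod 67 for each prime factor q of 66:
54^33 ≡ 1 (mod 67)  [q = 2: ≡ 1 ✗]
54^22 ≡ 37 (mod 67)  [q = 3: ≢ 1 ✓]
54^6 ≡ 62 (mod 67)  [q = 11: ≢ 1 ✓]
The check at q = 2 fails, so 54 generates a proper subgroup.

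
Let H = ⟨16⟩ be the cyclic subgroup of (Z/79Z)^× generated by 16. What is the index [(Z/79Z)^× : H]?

2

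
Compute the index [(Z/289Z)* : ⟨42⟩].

ord(42) | φ(289) = φ(17^2) = 17·(17−1) = 272 = 2^4 · 17.
Divisors of 272: 1, 2, 4, 8, 16, 17, 34, 68, 136, 272.
Evaluate successive powers at the divisors of 272:
42^1 ≡ 42 (mod 289)
42^2 ≡ 30 (mod 289)
42^4 ≡ 33 (mod 289)
42^8 ≡ 222 (mod 289)
42^16 ≡ 154 (mod 289)
42^17 ≡ 110 (mod 289)
42^34 ≡ 251 (mod 289)
42^68 ≡ 288 (mod 289)
42^136 ≡ 1 (mod 289) ✓
The order of 42 is 136, so the subgroup it generates has 136 elements.
The index is φ(289) / ord(42) = 272 / 136 = 2.

2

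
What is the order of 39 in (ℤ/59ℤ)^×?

Since 39 ∈ (Z/59Z)^×, its order divides φ(59) = 59 − 1 = 58 = 2 · 29.
Divisors of 58: 1, 2, 29, 58.
Evaluate successive powers at the divisors of 58:
39^1 ≡ 39 (mod 59)
39^2 ≡ 46 (mod 59)
39^29 ≡ 58 (mod 59)
39^58 ≡ 1 (mod 59) ✓
So ord_59(39) = 58.

58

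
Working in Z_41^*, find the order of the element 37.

By Lagrange's theorem, ord_41(37) divides φ(41) = 41 − 1 = 40 = 2^3 · 5.
Divisors of 40: 1, 2, 4, 5, 8, 10, 20, 40.
Compute 37^d (mod 41) for the divisors d until we hit 1:
37^1 ≡ 37 (mod 41)
37^2 ≡ 16 (mod 41)
37^4 ≡ 10 (mod 41)
37^5 ≡ 1 (mod 41) ✓
The smallest such exponent is 5, so the order of 37 is 5.

5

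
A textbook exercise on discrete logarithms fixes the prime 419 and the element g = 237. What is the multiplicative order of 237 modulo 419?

209

The order of 237 must divide φ(419) = 419 − 1 = 418 = 2 · 11 · 19.
Divisors of 418: 1, 2, 11, 19, 22, 38, 209, 418.
Evaluate successive powers at the divisors of 418:
237^1 ≡ 237 (mod 419)
237^2 ≡ 23 (mod 419)
237^11 ≡ 215 (mod 419)
237^19 ≡ 348 (mod 419)
237^22 ≡ 135 (mod 419)
237^38 ≡ 13 (mod 419)
237^209 ≡ 1 (mod 419) ✓
Therefore the multiplicative order of 237 modulo 419 is 209.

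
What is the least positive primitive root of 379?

φ(379) = 379 − 1 = 378 = 2 · 3^3 · 7.
Test candidates g = 2, 3, … against the prime factors q ∈ {2, 3, 7} of φ(379): g is a generator iff g^(378/q) ≢ 1 for every such q.
g = 2: 2^189 ≡ 378; 2^126 ≡ 327; 2^54 ≡ 125 — none is 1, so 2 is a primitive root.
Hence the least primitive root of 379 is 2.

2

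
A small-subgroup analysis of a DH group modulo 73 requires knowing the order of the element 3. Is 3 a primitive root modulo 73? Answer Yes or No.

No

φ(73) = 73 − 1 = 72 = 2^3 · 3^2.
3 is a primitive root mod 73 iff 3^(φ(73)/q) ≢ 1 for every prime q | φ(73), i.e. q ∈ {2, 3}.
3^36 ≡ 1 (mod 73)  [q = 2: ≡ 1 ✗]
3^24 ≡ 1 (mod 73)  [q = 3: ≡ 1 ✗]
Since 3^36 ≡ 1, the order of 3 divides 36 < 72, so 3 is not a primitive root.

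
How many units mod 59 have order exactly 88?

φ(59) = 59 − 1 = 58 = 2 · 29.
(Z/59Z)^× is cyclic (|G| = 58); a cyclic group of order m has exactly φ(d) elements of each order d | m, and none otherwise.
Here 58 is not a multiple of 88, so there are no elements of order 88.

0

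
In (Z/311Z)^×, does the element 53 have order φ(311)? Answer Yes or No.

No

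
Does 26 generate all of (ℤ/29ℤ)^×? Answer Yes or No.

φ(29) = 29 − 1 = 28 = 2^2 · 7.
It suffices to check that the order of 26 is not a proper divisor of 28: compute 26^(28/q) for q ∈ {2, 7}.
26^14 ≡ 28 (mod 29)  [q = 2: ≢ 1 ✓]
26^4 ≡ 23 (mod 29)  [q = 7: ≢ 1 ✓]
All checks pass, so 26 has order 28 and is a primitive root modulo 29.

Yes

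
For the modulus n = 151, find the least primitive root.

φ(151) = 151 − 1 = 150 = 2 · 3 · 5^2.
g is a primitive root iff g^(150/q) ≢ 1 (mod 151) for each prime q ∈ {2, 3, 5}.
g = 2: 2^75 ≡ 1 — hits 1, so not a primitive root.
g = 3: 3^75 ≡ 150; 3^50 ≡ 1 — hits 1, so not a primitive root.
g = 4: 4^75 ≡ 1 — hits 1, so not a primitive root.
g = 5: 5^75 ≡ 1 — hits 1, so not a primitive root.
g = 6: 6^75 ≡ 150; 6^50 ≡ 32; 6^30 ≡ 59 — none is 1, so 6 is a primitive root.
So 6 is the smallest generator of (Z/151Z)^×.

6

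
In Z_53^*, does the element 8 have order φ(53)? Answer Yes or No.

Yes

φ(53) = 53 − 1 = 52 = 2^2 · 13.
Test 8^(52/q) mod 53 for each prime factor q of 52:
8^26 ≡ 52 (mod 53)  [q = 2: ≢ 1 ✓]
8^4 ≡ 15 (mod 53)  [q = 13: ≢ 1 ✓]
Every test exponent gives a nontrivial residue, hence 8 generates the full group.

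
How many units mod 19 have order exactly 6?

φ(19) = 19 − 1 = 18 = 2 · 3^2.
(Z/19Z)^× is cyclic (|G| = 18); a cyclic group of order m has exactly φ(d) elements of each order d | m, and none otherwise.
6 = 2 · 3 divides 18, and φ(6) = 2.

2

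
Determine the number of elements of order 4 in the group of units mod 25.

φ(25) = φ(5^2) = 5·(5−1) = 20 = 2^2 · 5.
In a cyclic group of order 20, there are φ(d) elements of order d for each divisor d of 20, and zero for non-divisors.
4 = 2^2 divides 20, and φ(4) = 2.

2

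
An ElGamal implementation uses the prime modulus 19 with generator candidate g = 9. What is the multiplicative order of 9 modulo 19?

9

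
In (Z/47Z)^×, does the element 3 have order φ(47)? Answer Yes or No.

φ(47) = 47 − 1 = 46 = 2 · 23.
Test 3^(46/q) mod 47 for each prime factor q of 46:
3^23 ≡ 1 (mod 47)  [q = 2: ≡ 1 ✗]
3^2 ≡ 9 (mod 47)  [q = 23: ≢ 1 ✓]
Since 3^23 ≡ 1, the order of 3 divides 23 < 46, so 3 is not a primitive root.

No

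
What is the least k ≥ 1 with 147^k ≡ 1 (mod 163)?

The order of 147 must divide φ(163) = 163 − 1 = 162 = 2 · 3^4.
Divisors of 162: 1, 2, 3, 6, 9, 18, 27, 54, 81, 162.
Check 147^d mod 163 for each divisor in increasing order:
147^1 ≡ 147 (mod 163)
147^2 ≡ 93 (mod 163)
147^3 ≡ 142 (mod 163)
147^6 ≡ 115 (mod 163)
147^9 ≡ 30 (mod 163)
147^18 ≡ 85 (mod 163)
147^27 ≡ 105 (mod 163)
147^54 ≡ 104 (mod 163)
147^81 ≡ 162 (mod 163)
147^162 ≡ 1 (mod 163) ✓
Hence ord(147) = 162.

162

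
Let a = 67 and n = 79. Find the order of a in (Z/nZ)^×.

13

Since 67 ∈ (Z/79Z)^×, its order divides φ(79) = 79 − 1 = 78 = 2 · 3 · 13.
Divisors of 78: 1, 2, 3, 6, 13, 26, 39, 78.
Check 67^d mod 79 for each divisor in increasing order:
67^1 ≡ 67 (mod 79)
67^2 ≡ 65 (mod 79)
67^3 ≡ 10 (mod 79)
67^6 ≡ 21 (mod 79)
67^13 ≡ 1 (mod 79) ✓
Therefore the multiplicative order of 67 modulo 79 is 13.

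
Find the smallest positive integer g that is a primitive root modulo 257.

3

φ(257) = 257 − 1 = 256 = 2^8.
g is a primitive root iff g^(256/q) ≢ 1 (mod 257) for each prime q ∈ {2}.
g = 2: 2^128 ≡ 1 — hits 1, so not a primitive root.
g = 3: 3^128 ≡ 256 — none is 1, so 3 is a primitive root.
The smallest primitive root modulo 257 is 3.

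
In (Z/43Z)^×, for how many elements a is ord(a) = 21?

12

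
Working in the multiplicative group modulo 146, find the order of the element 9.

6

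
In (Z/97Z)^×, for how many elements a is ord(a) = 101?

0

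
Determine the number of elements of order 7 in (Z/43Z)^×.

φ(43) = 43 − 1 = 42 = 2 · 3 · 7.
(Z/43Z)^× is cyclic (|G| = 42); a cyclic group of order m has exactly φ(d) elements of each order d | m, and none otherwise.
7 | 42, and φ(7) = 7 − 1 = 6.

6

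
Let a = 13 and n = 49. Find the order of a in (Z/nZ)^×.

ord(13) | φ(49) = φ(7^2) = 7·(7−1) = 42 = 2 · 3 · 7.
Divisors of 42: 1, 2, 3, 6, 7, 14, 21, 42.
Compute 13^d (mod 49) for the divisors d until we hit 1:
13^1 ≡ 13 (mod 49)
13^2 ≡ 22 (mod 49)
13^3 ≡ 41 (mod 49)
13^6 ≡ 15 (mod 49)
13^7 ≡ 48 (mod 49)
13^14 ≡ 1 (mod 49) ✓
Therefore the multiplicative order of 13 modulo 49 is 14.

14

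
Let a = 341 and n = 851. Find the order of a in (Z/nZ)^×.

Since 341 ∈ (Z/851Z)^×, its order divides φ(851) = φ(23·37) = (23−1)·(37−1) = 22·36 = 792 = 2^3 · 3^2 · 11.
Divisors of 792: 1, 2, 3, 4, 6, 8, 9, 11, 12, 18, 22, 24, 33, 36, 44, 66, 72, 88, 99, 132, 198, 264, 396, 792.
Test each divisor d:
341^1 ≡ 341
341^2 ≡ 545
341^3 ≡ 327
341^4 ≡ 26
341^6 ≡ 554
341^8 ≡ 676
341^9 ≡ 746
341^11 ≡ 643
341^12 ≡ 556
341^18 ≡ 813
341^22 ≡ 714
341^24 ≡ 223
341^33 ≡ 413
341^36 ≡ 593
341^44 ≡ 47
341^66 ≡ 369
341^72 ≡ 186
341^88 ≡ 507
341^99 ≡ 68
341^132 ≡ 1
So ord_851(341) = 132.

132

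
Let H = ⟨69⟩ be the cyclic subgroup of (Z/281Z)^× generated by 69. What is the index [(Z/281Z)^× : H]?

2

Since 69 ∈ (Z/281Z)^×, its order divides φ(281) = 281 − 1 = 280 = 2^3 · 5 · 7.
Divisors of 280: 1, 2, 4, 5, 7, 8, 10, 14, 20, 28, 35, 40, 56, 70, 140, 280.
Evaluate successive powers at the divisors of 280:
69^1 ≡ 69 (mod 281)
69^2 ≡ 265 (mod 281)
69^4 ≡ 256 (mod 281)
69^5 ≡ 242 (mod 281)
69^7 ≡ 62 (mod 281)
69^8 ≡ 63 (mod 281)
69^10 ≡ 116 (mod 281)
69^14 ≡ 191 (mod 281)
69^20 ≡ 249 (mod 281)
69^28 ≡ 232 (mod 281)
69^35 ≡ 53 (mod 281)
69^40 ≡ 181 (mod 281)
69^56 ≡ 153 (mod 281)
69^70 ≡ 280 (mod 281)
69^140 ≡ 1 (mod 281) ✓
The order of 69 is 140, so the subgroup it generates has 140 elements.
Index = |(Z/281Z)^×| / |⟨69⟩| = 280 / 140 = 2.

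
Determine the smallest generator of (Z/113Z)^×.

φ(113) = 113 − 1 = 112 = 2^4 · 7.
Test candidates g = 2, 3, … against the prime factors q ∈ {2, 7} of φ(113): g is a generator iff g^(112/q) ≢ 1 for every such q.
g = 2: 2^56 ≡ 1 — hits 1, so not a primitive root.
g = 3: 3^56 ≡ 112; 3^16 ≡ 49 — none is 1, so 3 is a primitive root.
So 3 is the smallest generator of (Z/113Z)^×.

3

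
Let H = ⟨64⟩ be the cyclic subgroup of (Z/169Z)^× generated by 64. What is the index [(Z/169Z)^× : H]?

Since 64 ∈ (Z/169Z)^×, its order divides φ(169) = φ(13^2) = 13·(13−1) = 156 = 2^2 · 3 · 13.
Divisors of 156: 1, 2, 3, 4, 6, 12, 13, 26, 39, 52, 78, 156.
Evaluate successive powers at the divisors of 156:
64^1 ≡ 64 (mod 169)
64^2 ≡ 40 (mod 169)
64^3 ≡ 25 (mod 169)
64^4 ≡ 79 (mod 169)
64^6 ≡ 118 (mod 169)
64^12 ≡ 66 (mod 169)
64^13 ≡ 168 (mod 169)
64^26 ≡ 1 (mod 169) ✓
Thus |⟨64⟩| = ord(64) = 26.
Index = |(Z/169Z)^×| / |⟨64⟩| = 156 / 26 = 6.

6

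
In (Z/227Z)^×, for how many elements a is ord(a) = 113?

φ(227) = 227 − 1 = 226 = 2 · 113.
Since (Z/227Z)^× is cyclic of order 226, the number of elements of order d is φ(d) when d | 226 and 0 otherwise.
113 | 226, and φ(113) = 113 − 1 = 112.

112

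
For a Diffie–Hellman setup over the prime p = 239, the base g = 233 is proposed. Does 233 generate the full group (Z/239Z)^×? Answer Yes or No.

No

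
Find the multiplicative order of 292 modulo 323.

48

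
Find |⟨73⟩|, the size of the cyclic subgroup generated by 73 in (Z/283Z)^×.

141

By Lagrange's theorem, ord_283(73) divides φ(283) = 283 − 1 = 282 = 2 · 3 · 47.
Divisors of 282: 1, 2, 3, 6, 47, 94, 141, 282.
Test each divisor d:
73^1 ≡ 73 (mod 283)
73^2 ≡ 235 (mod 283)
73^3 ≡ 175 (mod 283)
73^6 ≡ 61 (mod 283)
73^47 ≡ 238 (mod 283)
73^94 ≡ 44 (mod 283)
73^141 ≡ 1 (mod 283) ✓
So ord_283(73) = 141.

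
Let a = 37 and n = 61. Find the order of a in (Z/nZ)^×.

The order of 37 must divide φ(61) = 61 − 1 = 60 = 2^2 · 3 · 5.
Divisors of 60: 1, 2, 3, 4, 5, 6, 10, 12, 15, 20, 30, 60.
Test each divisor d:
37^1 ≡ 37 (mod 61)
37^2 ≡ 27 (mod 61)
37^3 ≡ 23 (mod 61)
37^4 ≡ 58 (mod 61)
37^5 ≡ 11 (mod 61)
37^6 ≡ 41 (mod 61)
37^10 ≡ 60 (mod 61)
37^12 ≡ 34 (mod 61)
37^15 ≡ 50 (mod 61)
37^20 ≡ 1 (mod 61) ✓
So ord_61(37) = 20.

20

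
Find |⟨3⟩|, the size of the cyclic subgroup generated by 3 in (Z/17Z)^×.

ord(3) | φ(17) = 17 − 1 = 16 = 2^4.
Divisors of 16: 1, 2, 4, 8, 16.
Check 3^d mod 17 for each divisor in increasing order:
3^1 ≡ 3 (mod 17)
3^2 ≡ 9 (mod 17)
3^4 ≡ 13 (mod 17)
3^8 ≡ 16 (mod 17)
3^16 ≡ 1 (mod 17) ✓
Hence ord(3) = 16.

16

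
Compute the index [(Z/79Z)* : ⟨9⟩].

2

By Lagrange's theorem, ord_79(9) divides φ(79) = 79 − 1 = 78 = 2 · 3 · 13.
Divisors of 78: 1, 2, 3, 6, 13, 26, 39, 78.
Test each divisor d:
9^1 ≡ 9 (mod 79)
9^2 ≡ 2 (mod 79)
9^3 ≡ 18 (mod 79)
9^6 ≡ 8 (mod 79)
9^13 ≡ 23 (mod 79)
9^26 ≡ 55 (mod 79)
9^39 ≡ 1 (mod 79) ✓
So ord_79(9) = 39, hence |⟨9⟩| = 39.
The index is φ(79) / ord(9) = 78 / 39 = 2.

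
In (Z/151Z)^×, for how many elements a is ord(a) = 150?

φ(151) = 151 − 1 = 150 = 2 · 3 · 5^2.
Since (Z/151Z)^× is cyclic of order 150, the number of elements of order d is φ(d) when d | 150 and 0 otherwise.
150 = 2 · 3 · 5^2 divides 150, and φ(150) = 40.

40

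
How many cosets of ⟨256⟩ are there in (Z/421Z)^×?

4

Since 256 ∈ (Z/421Z)^×, its order divides φ(421) = 421 − 1 = 420 = 2^2 · 3 · 5 · 7.
Divisors of 420: 1, 2, 3, 4, 5, 6, 7, 10, 12, 14, 15, 20, 21, 28, 30, 35, 42, 60, 70, 84, 105, 140, 210, 420.
Evaluate successive powers at the divisors of 420:
256^1 ≡ 256
256^2 ≡ 281
256^3 ≡ 366
256^4 ≡ 234
256^5 ≡ 122
256^6 ≡ 78
256^7 ≡ 181
256^10 ≡ 149
256^12 ≡ 190
256^14 ≡ 344
256^15 ≡ 75
256^20 ≡ 309
256^21 ≡ 377
256^28 ≡ 35
256^30 ≡ 152
256^35 ≡ 20
256^42 ≡ 252
256^60 ≡ 370
256^70 ≡ 400
256^84 ≡ 354
256^105 ≡ 1
Thus |⟨256⟩| = ord(256) = 105.
Index = |(Z/421Z)^×| / |⟨256⟩| = 420 / 105 = 4.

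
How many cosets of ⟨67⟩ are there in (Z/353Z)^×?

11

The order of 67 must divide φ(353) = 353 − 1 = 352 = 2^5 · 11.
Divisors of 352: 1, 2, 4, 8, 11, 16, 22, 32, 44, 88, 176, 352.
Evaluate successive powers at the divisors of 352:
67^1 ≡ 67
67^2 ≡ 253
67^4 ≡ 116
67^8 ≡ 42
67^11 ≡ 294
67^16 ≡ 352
67^22 ≡ 304
67^32 ≡ 1
The order of 67 is 32, so the subgroup it generates has 32 elements.
[(Z/353Z)^× : ⟨67⟩] = 352/32 = 11.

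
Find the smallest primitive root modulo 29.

φ(29) = 29 − 1 = 28 = 2^2 · 7.
g is a primitive root iff g^(28/q) ≢ 1 (mod 29) for each prime q ∈ {2, 7}.
g = 2: 2^14 ≡ 28; 2^4 ≡ 16 — none is 1, so 2 is a primitive root.
Hence the least primitive root of 29 is 2.

2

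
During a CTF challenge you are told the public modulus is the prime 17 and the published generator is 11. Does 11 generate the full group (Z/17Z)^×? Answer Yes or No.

Yes

φ(17) = 17 − 1 = 16 = 2^4.
An element g generates (Z/17Z)^× iff g^(16/q) ≢ 1 (mod 17) for each prime q ∈ {2}.
11^8 ≡ 16 (mod 17)  [q = 2: ≢ 1 ✓]
None equal 1, so ord_17(11) = 16: 11 is a primitive root.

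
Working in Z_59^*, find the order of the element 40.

ord(40) | φ(59) = 59 − 1 = 58 = 2 · 29.
Divisors of 58: 1, 2, 29, 58.
Test each divisor d:
40^1 ≡ 40 (mod 59)
40^2 ≡ 7 (mod 59)
40^29 ≡ 58 (mod 59)
40^58 ≡ 1 (mod 59) ✓
Hence ord(40) = 58.

58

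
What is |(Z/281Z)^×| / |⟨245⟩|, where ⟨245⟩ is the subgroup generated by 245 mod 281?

ord(245) | φ(281) = 281 − 1 = 280 = 2^3 · 5 · 7.
Divisors of 280: 1, 2, 4, 5, 7, 8, 10, 14, 20, 28, 35, 40, 56, 70, 140, 280.
Compute 245^d (mod 281) for the divisors d until we hit 1:
245^1 ≡ 245 (mod 281)
245^2 ≡ 172 (mod 281)
245^4 ≡ 79 (mod 281)
245^5 ≡ 247 (mod 281)
245^7 ≡ 53 (mod 281)
245^8 ≡ 59 (mod 281)
245^10 ≡ 32 (mod 281)
245^14 ≡ 280 (mod 281)
245^20 ≡ 181 (mod 281)
245^28 ≡ 1 (mod 281) ✓
Thus |⟨245⟩| = ord(245) = 28.
[(Z/281Z)^× : ⟨245⟩] = 280/28 = 10.

10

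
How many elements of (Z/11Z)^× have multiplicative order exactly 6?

0

φ(11) = 11 − 1 = 10 = 2 · 5.
Since (Z/11Z)^× is cyclic of order 10, the number of elements of order d is φ(d) when d | 10 and 0 otherwise.
6 does not divide 10, so no element of (Z/11Z)^× has order 6.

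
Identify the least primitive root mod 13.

2

φ(13) = 13 − 1 = 12 = 2^2 · 3.
Test candidates g = 2, 3, … against the prime factors q ∈ {2, 3} of φ(13): g is a generator iff g^(12/q) ≢ 1 for every such q.
g = 2: 2^6 ≡ 12; 2^4 ≡ 3 — none is 1, so 2 is a primitive root.
So 2 is the smallest generator of (Z/13Z)^×.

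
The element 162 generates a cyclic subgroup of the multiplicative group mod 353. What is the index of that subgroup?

8

The order of 162 must divide φ(353) = 353 − 1 = 352 = 2^5 · 11.
Divisors of 352: 1, 2, 4, 8, 11, 16, 22, 32, 44, 88, 176, 352.
Compute 162^d (mod 353) for the divisors d until we hit 1:
162^1 ≡ 162
162^2 ≡ 122
162^4 ≡ 58
162^8 ≡ 187
162^11 ≡ 311
162^16 ≡ 22
162^22 ≡ 352
162^32 ≡ 131
162^44 ≡ 1
Thus |⟨162⟩| = ord(162) = 44.
Index = |(Z/353Z)^×| / |⟨162⟩| = 352 / 44 = 8.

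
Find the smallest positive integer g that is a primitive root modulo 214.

5

φ(214) = φ(2)·φ(107) = 1·106 = 106 = 2 · 53.
g is a primitive root iff g^(106/q) ≢ 1 (mod 214) for each prime q ∈ {2, 53}.
g = 2: gcd(2, 214) = 2 > 1, not a unit — skip.
g = 3: 3^53 ≡ 1 — hits 1, so not a primitive root.
g = 4: gcd(4, 214) = 2 > 1, not a unit — skip.
g = 5: 5^53 ≡ 213; 5^2 ≡ 25 — none is 1, so 5 is a primitive root.
The smallest primitive root modulo 214 is 5.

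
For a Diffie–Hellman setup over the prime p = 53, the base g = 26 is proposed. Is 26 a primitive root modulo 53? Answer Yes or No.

φ(53) = 53 − 1 = 52 = 2^2 · 13.
Test 26^(52/q) mod 53 for each prime factor q of 52:
26^26 ≡ 52 (mod 53)  [q = 2: ≢ 1 ✓]
26^4 ≡ 10 (mod 53)  [q = 13: ≢ 1 ✓]
None equal 1, so ord_53(26) = 52: 26 is a primitive root.

Yes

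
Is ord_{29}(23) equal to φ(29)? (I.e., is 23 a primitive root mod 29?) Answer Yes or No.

No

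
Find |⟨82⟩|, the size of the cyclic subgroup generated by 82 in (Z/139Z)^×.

ord(82) | φ(139) = 139 − 1 = 138 = 2 · 3 · 23.
Divisors of 138: 1, 2, 3, 6, 23, 46, 69, 138.
Compute 82^d (mod 139) for the divisors d until we hit 1:
82^1 ≡ 82 (mod 139)
82^2 ≡ 52 (mod 139)
82^3 ≡ 94 (mod 139)
82^6 ≡ 79 (mod 139)
82^23 ≡ 138 (mod 139)
82^46 ≡ 1 (mod 139) ✓
The smallest such exponent is 46, so the order of 82 is 46.

46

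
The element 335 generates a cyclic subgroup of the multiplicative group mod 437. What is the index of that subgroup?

By Lagrange's theorem, ord_437(335) divides φ(437) = φ(19·23) = (19−1)·(23−1) = 18·22 = 396 = 2^2 · 3^2 · 11.
Divisors of 396: 1, 2, 3, 4, 6, 9, 11, 12, 18, 22, 33, 36, 44, 66, 99, 132, 198, 396.
Compute 335^d (mod 437) for the divisors d until we hit 1:
335^1 ≡ 335 (mod 437)
335^2 ≡ 353 (mod 437)
335^3 ≡ 265 (mod 437)
335^4 ≡ 64 (mod 437)
335^6 ≡ 305 (mod 437)
335^9 ≡ 417 (mod 437)
335^11 ≡ 369 (mod 437)
335^12 ≡ 381 (mod 437)
335^18 ≡ 400 (mod 437)
335^22 ≡ 254 (mod 437)
335^33 ≡ 208 (mod 437)
335^36 ≡ 58 (mod 437)
335^44 ≡ 277 (mod 437)
335^66 ≡ 1 (mod 437) ✓
Thus |⟨335⟩| = ord(335) = 66.
Index = |(Z/437Z)^×| / |⟨335⟩| = 396 / 66 = 6.

6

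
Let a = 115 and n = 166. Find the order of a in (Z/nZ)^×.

82

By Lagrange's theorem, ord_166(115) divides φ(166) = φ(2)·φ(83) = 1·82 = 82 = 2 · 41.
Divisors of 82: 1, 2, 41, 82.
Test each divisor d:
115^1 ≡ 115
115^2 ≡ 111
115^41 ≡ 165
115^82 ≡ 1
The smallest such exponent is 82, so the order of 115 is 82.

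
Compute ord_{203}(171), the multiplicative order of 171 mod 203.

ord(171) | φ(203) = φ(7·29) = (7−1)·(29−1) = 6·28 = 168 = 2^3 · 3 · 7.
Divisors of 168: 1, 2, 3, 4, 6, 7, 8, 12, 14, 21, 24, 28, 42, 56, 84, 168.
Check 171^d mod 203 for each divisor in increasing order:
171^1 ≡ 171 (mod 203)
171^2 ≡ 9 (mod 203)
171^3 ≡ 118 (mod 203)
171^4 ≡ 81 (mod 203)
171^6 ≡ 120 (mod 203)
171^7 ≡ 17 (mod 203)
171^8 ≡ 65 (mod 203)
171^12 ≡ 190 (mod 203)
171^14 ≡ 86 (mod 203)
171^21 ≡ 41 (mod 203)
171^24 ≡ 169 (mod 203)
171^28 ≡ 88 (mod 203)
171^42 ≡ 57 (mod 203)
171^56 ≡ 30 (mod 203)
171^84 ≡ 1 (mod 203) ✓
The smallest such exponent is 84, so the order of 171 is 84.

84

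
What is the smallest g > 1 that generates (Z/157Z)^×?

φ(157) = 157 − 1 = 156 = 2^2 · 3 · 13.
Test candidates g = 2, 3, … against the prime factors q ∈ {2, 3, 13} of φ(157): g is a generator iff g^(156/q) ≢ 1 for every such q.
g = 2: 2^78 ≡ 156; 2^52 ≡ 1 — hits 1, so not a primitive root.
g = 3: 3^78 ≡ 1 — hits 1, so not a primitive root.
g = 4: 4^78 ≡ 1 — hits 1, so not a primitive root.
g = 5: 5^78 ≡ 156; 5^52 ≡ 12; 5^12 ≡ 130 — none is 1, so 5 is a primitive root.
The smallest primitive root modulo 157 is 5.

5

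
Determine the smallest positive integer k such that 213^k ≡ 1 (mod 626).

156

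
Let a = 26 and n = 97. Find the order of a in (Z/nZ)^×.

96

The order of 26 must divide φ(97) = 97 − 1 = 96 = 2^5 · 3.
Divisors of 96: 1, 2, 3, 4, 6, 8, 12, 16, 24, 32, 48, 96.
Test each divisor d:
26^1 ≡ 26 (mod 97)
26^2 ≡ 94 (mod 97)
26^3 ≡ 19 (mod 97)
26^4 ≡ 9 (mod 97)
26^6 ≡ 70 (mod 97)
26^8 ≡ 81 (mod 97)
26^12 ≡ 50 (mod 97)
26^16 ≡ 62 (mod 97)
26^24 ≡ 75 (mod 97)
26^32 ≡ 61 (mod 97)
26^48 ≡ 96 (mod 97)
26^96 ≡ 1 (mod 97) ✓
The smallest such exponent is 96, so the order of 26 is 96.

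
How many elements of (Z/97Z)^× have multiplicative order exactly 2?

1

φ(97) = 97 − 1 = 96 = 2^5 · 3.
(Z/97Z)^× is cyclic (|G| = 96); a cyclic group of order m has exactly φ(d) elements of each order d | m, and none otherwise.
2 | 96, and φ(2) = 2 − 1 = 1.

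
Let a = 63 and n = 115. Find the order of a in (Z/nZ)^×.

Since 63 ∈ (Z/115Z)^×, its order divides φ(115) = φ(5·23) = (5−1)·(23−1) = 4·22 = 88 = 2^3 · 11.
Divisors of 88: 1, 2, 4, 8, 11, 22, 44, 88.
Test each divisor d:
63^1 ≡ 63 (mod 115)
63^2 ≡ 59 (mod 115)
63^4 ≡ 31 (mod 115)
63^8 ≡ 41 (mod 115)
63^11 ≡ 22 (mod 115)
63^22 ≡ 24 (mod 115)
63^44 ≡ 1 (mod 115) ✓
Hence ord(63) = 44.

44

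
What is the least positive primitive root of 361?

φ(361) = φ(19^2) = 19·(19−1) = 342 = 2 · 3^2 · 19.
g is a primitive root iff g^(342/q) ≢ 1 (mod 361) for each prime q ∈ {2, 3, 19}.
g = 2: 2^171 ≡ 360; 2^114 ≡ 292; 2^18 ≡ 58 — none is 1, so 2 is a primitive root.
So 2 is the smallest generator of (Z/361Z)^×.

2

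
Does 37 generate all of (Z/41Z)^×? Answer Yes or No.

No

φ(41) = 41 − 1 = 40 = 2^3 · 5.
It suffices to check that the order of 37 is not a proper divisor of 40: compute 37^(40/q) for q ∈ {2, 5}.
37^20 ≡ 1 (mod 41)  [q = 2: ≡ 1 ✗]
37^8 ≡ 18 (mod 41)  [q = 5: ≢ 1 ✓]
The check at q = 2 fails, so 37 generates a proper subgroup.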